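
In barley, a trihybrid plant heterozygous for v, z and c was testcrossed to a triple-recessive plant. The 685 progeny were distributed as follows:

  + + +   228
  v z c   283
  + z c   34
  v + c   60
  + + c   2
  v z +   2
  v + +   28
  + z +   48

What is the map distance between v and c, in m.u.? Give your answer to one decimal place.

9.6 m.u.

The two most frequent reciprocal classes, + + + and v z c, are the parental types, so the F1 was + + + / v z c.
The two rarest classes, + + c and v z +, are the double crossovers. Comparing them with the parentals, only the c allele has switched, so c is the middle locus and the order is z – c – v.
Crossovers in the c–v interval produce the single-crossover classes v + + and + z c (28 + 34 = 62) plus the double crossovers (4).
RF(c–v) = (62 + 4) / 685 = 66/685 = 0.0964 → 9.6 m.u.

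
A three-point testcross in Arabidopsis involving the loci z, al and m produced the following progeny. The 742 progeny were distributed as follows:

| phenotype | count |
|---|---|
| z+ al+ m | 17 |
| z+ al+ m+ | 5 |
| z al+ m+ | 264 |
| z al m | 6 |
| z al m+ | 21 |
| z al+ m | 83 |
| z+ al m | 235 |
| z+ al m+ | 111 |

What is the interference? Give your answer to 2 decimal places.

The two most frequent reciprocal classes, z+ al m and z al+ m+, are the parental types, so the F1 was z+ al m / z al+ m+.
The two rarest classes, z al m and z+ al+ m+, are the double crossovers. Comparing them with the parentals, only the z allele has switched, so z is the middle locus and the order is al – z – m.
al–z: (38 + 11)/742 = 0.0660; z–m: (194 + 11)/742 = 0.2763.
Expected DCO frequency = 0.0660 × 0.2763 ≈ 0.01824; observed = 11/742 ≈ 0.01482.
Coefficient of coincidence = 0.01482/0.01824 ≈ 0.81; interference = 1 − 0.81 = 0.19.

0.19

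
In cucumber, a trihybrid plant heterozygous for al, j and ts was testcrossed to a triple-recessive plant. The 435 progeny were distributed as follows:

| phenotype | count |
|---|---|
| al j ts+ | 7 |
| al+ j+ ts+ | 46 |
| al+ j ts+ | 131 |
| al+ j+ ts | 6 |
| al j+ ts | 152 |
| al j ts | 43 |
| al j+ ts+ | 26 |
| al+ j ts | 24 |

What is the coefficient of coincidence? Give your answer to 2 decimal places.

0.88

The two most frequent reciprocal classes, al+ j ts+ and al j+ ts, are the parental types, so the F1 was al+ j ts+ / al j+ ts.
The two rarest classes, al j ts+ and al+ j+ ts, are the double crossovers. Comparing them with the parentals, only the al allele has switched, so al is the middle locus and the order is ts – al – j.
ts–al: (50 + 13)/435 = 0.1448; al–j: (89 + 13)/435 = 0.2345.
Expected DCO frequency = 0.1448 × 0.2345 ≈ 0.03396; observed = 13/435 ≈ 0.02989.
Coefficient of coincidence = 0.02989/0.03396 ≈ 0.88.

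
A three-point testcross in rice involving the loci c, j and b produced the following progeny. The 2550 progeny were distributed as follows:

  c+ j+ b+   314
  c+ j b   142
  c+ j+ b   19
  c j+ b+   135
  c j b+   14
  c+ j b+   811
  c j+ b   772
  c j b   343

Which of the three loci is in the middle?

c

The two most frequent reciprocal classes, c j+ b and c+ j b+, are the parental types, so the F1 was c j+ b / c+ j b+.
The two rarest classes, c+ j+ b and c j b+, are the double crossovers. Comparing them with the parentals, only the c allele has switched, so c is the middle locus and the order is b – c – j.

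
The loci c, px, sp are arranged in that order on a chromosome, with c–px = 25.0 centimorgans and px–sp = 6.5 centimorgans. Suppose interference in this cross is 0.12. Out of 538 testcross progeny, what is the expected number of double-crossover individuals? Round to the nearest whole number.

8

Map distances give recombination frequencies of 0.250 and 0.065 for the two intervals.
With interference 0.12 (so coincidence = 0.88), expected double-crossover frequency = 0.250 × 0.065 × 0.88 = 0.01430.
Expected number = 0.01430 × 538 = 7.69 ≈ 8.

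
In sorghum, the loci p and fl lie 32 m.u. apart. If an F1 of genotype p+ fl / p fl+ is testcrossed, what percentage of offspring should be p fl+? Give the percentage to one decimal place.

A map distance of 32 m.u. corresponds to a recombination frequency of 0.320.
The F1 is p+ fl / p fl+, so p fl+ is a parental gamete class with expected frequency (1 − r)/2 = 0.680/2 = 0.3400.
That is 0.3400 = 34.0% of the progeny.

34.0%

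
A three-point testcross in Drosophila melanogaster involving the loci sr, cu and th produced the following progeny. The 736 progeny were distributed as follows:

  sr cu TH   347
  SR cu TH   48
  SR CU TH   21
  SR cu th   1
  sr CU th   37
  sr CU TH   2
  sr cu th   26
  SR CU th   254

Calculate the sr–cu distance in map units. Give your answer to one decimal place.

The two most frequent reciprocal classes, SR CU th and sr cu TH, are the parental types, so the F1 was SR CU th / sr cu TH.
The two rarest classes, SR cu th and sr CU TH, are the double crossovers. Comparing them with the parentals, only the cu allele has switched, so cu is the middle locus and the order is th – cu – sr.
Crossovers in the cu–sr interval produce the single-crossover classes sr CU th and SR cu TH (37 + 48 = 85) plus the double crossovers (3).
RF(cu–sr) = (85 + 3) / 736 = 88/736 = 0.1196 → 12.0 map units.

12.0 map units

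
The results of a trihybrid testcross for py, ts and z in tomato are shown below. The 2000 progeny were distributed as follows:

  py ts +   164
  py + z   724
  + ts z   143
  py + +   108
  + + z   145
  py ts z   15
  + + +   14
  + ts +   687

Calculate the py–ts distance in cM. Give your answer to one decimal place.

16.9 cM

The two most frequent reciprocal classes, py + z and + ts +, are the parental types, so the F1 was py + z / + ts +.
The two rarest classes, py ts z and + + +, are the double crossovers. Comparing them with the parentals, only the ts allele has switched, so ts is the middle locus and the order is z – ts – py.
Crossovers in the ts–py interval produce the single-crossover classes + + z and py ts + (145 + 164 = 309) plus the double crossovers (29).
RF(ts–py) = (309 + 29) / 2000 = 338/2000 = 0.1690 → 16.9 cM.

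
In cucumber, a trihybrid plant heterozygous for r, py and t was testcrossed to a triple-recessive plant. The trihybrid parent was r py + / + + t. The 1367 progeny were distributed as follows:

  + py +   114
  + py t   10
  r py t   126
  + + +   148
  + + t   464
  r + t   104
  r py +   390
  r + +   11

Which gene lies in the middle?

py

The two rarest classes, r + + and + py t, are the double crossovers. Comparing them with the parentals, only the py allele has switched, so py is the middle locus and the order is t – py – r.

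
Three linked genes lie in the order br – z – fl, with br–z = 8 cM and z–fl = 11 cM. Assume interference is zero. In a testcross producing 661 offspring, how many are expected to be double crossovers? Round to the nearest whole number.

Map distances give recombination frequencies of 0.080 and 0.110 for the two intervals.
With no interference, expected double-crossover frequency = 0.080 × 0.110 = 0.00880.
Expected number = 0.00880 × 661 = 5.82 ≈ 6.

6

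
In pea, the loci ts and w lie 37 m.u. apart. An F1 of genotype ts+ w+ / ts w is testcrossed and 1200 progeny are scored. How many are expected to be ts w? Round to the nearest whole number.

378

A map distance of 37 m.u. corresponds to a recombination frequency of 0.370.
The F1 is ts+ w+ / ts w, so ts w is a parental gamete class with expected frequency (1 − r)/2 = 0.630/2 = 0.3150.
Expected number = 0.3150 × 1200 = 378.00 ≈ 378.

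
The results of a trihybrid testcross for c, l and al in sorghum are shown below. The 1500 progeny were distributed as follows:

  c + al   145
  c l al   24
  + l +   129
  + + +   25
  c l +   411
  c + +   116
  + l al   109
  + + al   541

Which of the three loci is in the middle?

al

The two most frequent reciprocal classes, + + al and c l +, are the parental types, so the F1 was + + al / c l +.
The two rarest classes, + + + and c l al, are the double crossovers. Comparing them with the parentals, only the al allele has switched, so al is the middle locus and the order is c – al – l.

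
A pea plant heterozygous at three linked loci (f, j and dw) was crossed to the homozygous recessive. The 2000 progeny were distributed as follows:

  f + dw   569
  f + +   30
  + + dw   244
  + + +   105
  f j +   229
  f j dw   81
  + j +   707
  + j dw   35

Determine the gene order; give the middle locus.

dw

The two most frequent reciprocal classes, f + dw and + j +, are the parental types, so the F1 was f + dw / + j +.
The two rarest classes, f + + and + j dw, are the double crossovers. Comparing them with the parentals, only the dw allele has switched, so dw is the middle locus and the order is f – dw – j.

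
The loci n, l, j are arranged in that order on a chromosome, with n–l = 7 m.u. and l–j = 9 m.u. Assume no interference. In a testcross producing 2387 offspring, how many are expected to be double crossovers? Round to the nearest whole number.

15

Map distances give recombination frequencies of 0.070 and 0.090 for the two intervals.
With no interference, expected double-crossover frequency = 0.070 × 0.090 = 0.00630.
Expected number = 0.00630 × 2387 = 15.04 ≈ 15.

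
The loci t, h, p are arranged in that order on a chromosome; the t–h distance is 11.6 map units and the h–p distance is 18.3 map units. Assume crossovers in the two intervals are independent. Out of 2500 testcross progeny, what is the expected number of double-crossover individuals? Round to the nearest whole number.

53

Map distances give recombination frequencies of 0.116 and 0.183 for the two intervals.
With no interference, expected double-crossover frequency = 0.116 × 0.183 = 0.02123.
Expected number = 0.02123 × 2500 = 53.07 ≈ 53.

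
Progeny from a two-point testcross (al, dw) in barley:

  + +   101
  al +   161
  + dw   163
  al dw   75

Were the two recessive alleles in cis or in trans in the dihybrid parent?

trans

The two most frequent classes are + dw (163) and al + (161); these are the parental (non-recombinant) types.
So the F1 carried + dw on one chromosome and al + on the other — the recessive alleles are on opposite chromosomes (trans / repulsion).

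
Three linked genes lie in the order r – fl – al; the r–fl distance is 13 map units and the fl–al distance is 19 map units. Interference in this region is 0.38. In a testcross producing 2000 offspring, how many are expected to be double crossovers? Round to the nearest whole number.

Map distances give recombination frequencies of 0.130 and 0.190 for the two intervals.
With interference 0.38 (so coincidence = 0.62), expected double-crossover frequency = 0.130 × 0.190 × 0.62 = 0.01531.
Expected number = 0.01531 × 2000 = 30.63 ≈ 31.

31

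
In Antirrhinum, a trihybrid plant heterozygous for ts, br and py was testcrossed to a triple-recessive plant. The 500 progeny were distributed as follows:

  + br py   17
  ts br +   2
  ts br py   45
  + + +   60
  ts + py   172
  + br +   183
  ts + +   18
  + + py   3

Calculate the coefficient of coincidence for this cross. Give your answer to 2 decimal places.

0.57

The two most frequent reciprocal classes, ts + py and + br +, are the parental types, so the F1 was ts + py / + br +.
The two rarest classes, + + py and ts br +, are the double crossovers. Comparing them with the parentals, only the ts allele has switched, so ts is the middle locus and the order is br – ts – py.
br–ts: (105 + 5)/500 = 0.2200; ts–py: (35 + 5)/500 = 0.0800.
Expected DCO frequency = 0.2200 × 0.0800 ≈ 0.01760; observed = 5/500 ≈ 0.01000.
Coefficient of coincidence = 0.01000/0.01760 ≈ 0.57.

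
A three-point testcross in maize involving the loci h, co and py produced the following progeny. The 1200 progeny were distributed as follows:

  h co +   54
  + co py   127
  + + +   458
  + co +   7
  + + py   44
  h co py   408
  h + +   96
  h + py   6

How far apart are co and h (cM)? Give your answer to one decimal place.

The two most frequent reciprocal classes, h co py and + + +, are the parental types, so the F1 was h co py / + + +.
The two rarest classes, h + py and + co +, are the double crossovers. Comparing them with the parentals, only the co allele has switched, so co is the middle locus and the order is py – co – h.
Crossovers in the co–h interval produce the single-crossover classes + co py and h + + (127 + 96 = 223) plus the double crossovers (13).
RF(co–h) = (223 + 13) / 1200 = 236/1200 = 0.1967 → 19.7 cM.

19.7 cM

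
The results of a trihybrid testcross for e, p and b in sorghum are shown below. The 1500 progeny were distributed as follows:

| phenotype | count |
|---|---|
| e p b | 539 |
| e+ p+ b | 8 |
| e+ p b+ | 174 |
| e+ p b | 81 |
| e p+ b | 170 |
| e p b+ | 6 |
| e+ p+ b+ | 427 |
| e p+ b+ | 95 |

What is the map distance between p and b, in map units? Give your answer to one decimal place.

23.9 map units

The two most frequent reciprocal classes, e p b and e+ p+ b+, are the parental types, so the F1 was e p b / e+ p+ b+.
The two rarest classes, e p b+ and e+ p+ b, are the double crossovers. Comparing them with the parentals, only the b allele has switched, so b is the middle locus and the order is e – b – p.
Crossovers in the b–p interval produce the single-crossover classes e p+ b and e+ p b+ (170 + 174 = 344) plus the double crossovers (14).
RF(b–p) = (344 + 14) / 1500 = 358/1500 = 0.2387 → 23.9 map units.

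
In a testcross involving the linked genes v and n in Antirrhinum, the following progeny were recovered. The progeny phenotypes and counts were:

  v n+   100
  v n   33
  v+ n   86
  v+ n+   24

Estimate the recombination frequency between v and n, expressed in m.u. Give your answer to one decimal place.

The two most frequent classes, v+ n (86) and v n+ (100), are the parental types, so the F1 was v+ n / v n+.
The recombinant classes are v+ n+ and v n: 24 + 33 = 57.
Recombination frequency = 57/243 = 0.2346 ≈ 23.5%, i.e. 23.5 m.u.

23.5 m.u.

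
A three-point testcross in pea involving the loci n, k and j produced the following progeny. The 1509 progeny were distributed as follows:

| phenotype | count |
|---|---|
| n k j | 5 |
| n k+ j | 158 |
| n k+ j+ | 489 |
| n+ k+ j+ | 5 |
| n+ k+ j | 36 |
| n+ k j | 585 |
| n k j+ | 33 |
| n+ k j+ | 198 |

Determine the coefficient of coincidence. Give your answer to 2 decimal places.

0.52

The two most frequent reciprocal classes, n k+ j+ and n+ k j, are the parental types, so the F1 was n k+ j+ / n+ k j.
The two rarest classes, n+ k+ j+ and n k j, are the double crossovers. Comparing them with the parentals, only the n allele has switched, so n is the middle locus and the order is j – n – k.
j–n: (356 + 10)/1509 = 0.2425; n–k: (69 + 10)/1509 = 0.0524.
Expected DCO frequency = 0.2425 × 0.0524 ≈ 0.01271; observed = 10/1509 ≈ 0.00663.
Coefficient of coincidence = 0.00663/0.01271 ≈ 0.52.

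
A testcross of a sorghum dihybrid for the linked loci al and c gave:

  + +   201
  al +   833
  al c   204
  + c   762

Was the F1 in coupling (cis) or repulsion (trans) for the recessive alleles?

The two most frequent classes are + c (762) and al + (833); these are the parental (non-recombinant) types.
So the F1 carried + c on one chromosome and al + on the other — the recessive alleles are on opposite chromosomes (trans / repulsion).

trans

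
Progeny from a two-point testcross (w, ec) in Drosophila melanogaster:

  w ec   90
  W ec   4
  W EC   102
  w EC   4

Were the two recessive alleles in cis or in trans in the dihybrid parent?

cis

The two most frequent classes are W EC (102) and w ec (90); these are the parental (non-recombinant) types.
So the F1 carried W EC on one chromosome and w ec on the other — the recessive alleles are on the same chromosome (cis / coupling).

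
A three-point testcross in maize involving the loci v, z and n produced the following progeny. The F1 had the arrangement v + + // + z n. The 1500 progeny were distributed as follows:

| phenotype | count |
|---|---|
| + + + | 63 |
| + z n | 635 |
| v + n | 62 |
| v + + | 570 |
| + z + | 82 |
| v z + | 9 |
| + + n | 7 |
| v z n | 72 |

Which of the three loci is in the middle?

The two rarest classes, v z + and + + n, are the double crossovers. Comparing them with the parentals, only the z allele has switched, so z is the middle locus and the order is v – z – n.

z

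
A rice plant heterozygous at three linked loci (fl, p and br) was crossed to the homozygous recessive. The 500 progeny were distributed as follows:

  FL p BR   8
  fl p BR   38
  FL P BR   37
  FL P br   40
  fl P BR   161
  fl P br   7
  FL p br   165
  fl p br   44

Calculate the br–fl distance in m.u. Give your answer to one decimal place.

19.2 m.u.

The two most frequent reciprocal classes, fl P BR and FL p br, are the parental types, so the F1 was fl P BR / FL p br.
The two rarest classes, fl P br and FL p BR, are the double crossovers. Comparing them with the parentals, only the br allele has switched, so br is the middle locus and the order is p – br – fl.
Crossovers in the br–fl interval produce the single-crossover classes FL P BR and fl p br (37 + 44 = 81) plus the double crossovers (15).
RF(br–fl) = (81 + 15) / 500 = 96/500 = 0.1920 → 19.2 m.u.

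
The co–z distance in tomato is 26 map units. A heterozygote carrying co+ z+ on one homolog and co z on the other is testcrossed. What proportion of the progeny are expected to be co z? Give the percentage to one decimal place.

A map distance of 26 map units corresponds to a recombination frequency of 0.260.
The F1 is co+ z+ / co z, so co z is a parental gamete class with expected frequency (1 − r)/2 = 0.740/2 = 0.3700.
That is 0.3700 = 37.0% of the progeny.

37.0%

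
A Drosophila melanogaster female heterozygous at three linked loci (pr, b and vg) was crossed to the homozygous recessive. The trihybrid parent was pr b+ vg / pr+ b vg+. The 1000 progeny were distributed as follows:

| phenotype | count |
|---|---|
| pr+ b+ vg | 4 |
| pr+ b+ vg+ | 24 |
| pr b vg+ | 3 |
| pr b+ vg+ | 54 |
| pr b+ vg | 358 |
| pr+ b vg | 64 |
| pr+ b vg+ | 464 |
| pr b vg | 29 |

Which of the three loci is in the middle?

The two rarest classes, pr+ b+ vg and pr b vg+, are the double crossovers. Comparing them with the parentals, only the pr allele has switched, so pr is the middle locus and the order is b – pr – vg.

pr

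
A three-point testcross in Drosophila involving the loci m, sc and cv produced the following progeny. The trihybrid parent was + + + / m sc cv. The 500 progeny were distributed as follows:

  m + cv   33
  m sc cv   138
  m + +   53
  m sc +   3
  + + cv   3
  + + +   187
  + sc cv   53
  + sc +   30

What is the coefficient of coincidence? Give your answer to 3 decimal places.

0.388

The two rarest classes, + + cv and m sc +, are the double crossovers. Comparing them with the parentals, only the cv allele has switched, so cv is the middle locus and the order is sc – cv – m.
sc–cv: (63 + 6)/500 = 0.1380; cv–m: (106 + 6)/500 = 0.2240.
Expected DCO frequency = 0.1380 × 0.2240 ≈ 0.03091; observed = 6/500 ≈ 0.01200.
Coefficient of coincidence = 0.01200/0.03091 ≈ 0.388.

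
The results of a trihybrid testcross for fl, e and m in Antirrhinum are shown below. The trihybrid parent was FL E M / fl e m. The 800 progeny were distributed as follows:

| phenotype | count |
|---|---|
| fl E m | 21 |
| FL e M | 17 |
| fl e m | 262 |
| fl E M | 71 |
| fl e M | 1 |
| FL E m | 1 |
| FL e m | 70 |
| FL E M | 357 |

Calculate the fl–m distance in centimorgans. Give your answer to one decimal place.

The two rarest classes, FL E m and fl e M, are the double crossovers. Comparing them with the parentals, only the m allele has switched, so m is the middle locus and the order is e – m – fl.
Crossovers in the m–fl interval produce the single-crossover classes fl E M and FL e m (71 + 70 = 141) plus the double crossovers (2).
RF(m–fl) = (141 + 2) / 800 = 143/800 = 0.1787 → 17.9 centimorgans.

17.9 centimorgans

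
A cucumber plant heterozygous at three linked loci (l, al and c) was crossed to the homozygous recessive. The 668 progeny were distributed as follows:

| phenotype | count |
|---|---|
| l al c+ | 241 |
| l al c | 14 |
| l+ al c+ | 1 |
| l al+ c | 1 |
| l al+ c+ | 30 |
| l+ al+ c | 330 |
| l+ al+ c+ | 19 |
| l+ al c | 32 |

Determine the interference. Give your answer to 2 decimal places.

0.40

The two most frequent reciprocal classes, l+ al+ c and l al c+, are the parental types, so the F1 was l+ al+ c / l al c+.
The two rarest classes, l al+ c and l+ al c+, are the double crossovers. Comparing them with the parentals, only the l allele has switched, so l is the middle locus and the order is c – l – al.
c–l: (33 + 2)/668 = 0.0524; l–al: (62 + 2)/668 = 0.0958.
Expected DCO frequency = 0.0524 × 0.0958 ≈ 0.00502; observed = 2/668 ≈ 0.00299.
Coefficient of coincidence = 0.00299/0.00502 ≈ 0.60; interference = 1 − 0.60 = 0.40.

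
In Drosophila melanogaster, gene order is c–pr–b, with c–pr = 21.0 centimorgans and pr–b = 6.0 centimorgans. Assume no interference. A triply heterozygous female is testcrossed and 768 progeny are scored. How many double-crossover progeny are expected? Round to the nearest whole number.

10

Map distances give recombination frequencies of 0.210 and 0.060 for the two intervals.
With no interference, expected double-crossover frequency = 0.210 × 0.060 = 0.01260.
Expected number = 0.01260 × 768 = 9.68 ≈ 10.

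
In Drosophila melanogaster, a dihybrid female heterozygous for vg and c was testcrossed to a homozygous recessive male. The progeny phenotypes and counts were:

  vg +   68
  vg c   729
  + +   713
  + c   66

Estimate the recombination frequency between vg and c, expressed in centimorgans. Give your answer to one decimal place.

The two most frequent classes, + + (713) and vg c (729), are the parental types, so the F1 was + + / vg c.
The recombinant classes are + c and vg +: 66 + 68 = 134.
Recombination frequency = 134/1576 = 0.0850 ≈ 8.5%, i.e. 8.5 centimorgans.

8.5 centimorgans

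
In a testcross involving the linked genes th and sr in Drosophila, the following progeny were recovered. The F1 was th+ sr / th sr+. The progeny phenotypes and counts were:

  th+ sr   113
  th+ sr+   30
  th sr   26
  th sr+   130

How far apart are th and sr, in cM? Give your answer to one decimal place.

18.7 cM

The recombinant classes are th+ sr+ and th sr: 30 + 26 = 56.
Recombination frequency = 56/299 = 0.1873 ≈ 18.7%, i.e. 18.7 cM.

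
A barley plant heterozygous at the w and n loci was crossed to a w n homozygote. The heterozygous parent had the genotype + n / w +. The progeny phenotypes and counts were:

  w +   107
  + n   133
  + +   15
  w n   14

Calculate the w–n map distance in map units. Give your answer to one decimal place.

The recombinant classes are + + and w n: 15 + 14 = 29.
Recombination frequency = 29/269 = 0.1078 ≈ 10.8%, i.e. 10.8 map units.

10.8 map units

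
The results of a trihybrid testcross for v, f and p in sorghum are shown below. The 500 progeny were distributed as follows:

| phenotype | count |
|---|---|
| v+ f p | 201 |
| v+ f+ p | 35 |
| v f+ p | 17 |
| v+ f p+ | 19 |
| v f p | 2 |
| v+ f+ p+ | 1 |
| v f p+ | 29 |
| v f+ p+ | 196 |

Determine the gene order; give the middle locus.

The two most frequent reciprocal classes, v f+ p+ and v+ f p, are the parental types, so the F1 was v f+ p+ / v+ f p.
The two rarest classes, v+ f+ p+ and v f p, are the double crossovers. Comparing them with the parentals, only the v allele has switched, so v is the middle locus and the order is p – v – f.

v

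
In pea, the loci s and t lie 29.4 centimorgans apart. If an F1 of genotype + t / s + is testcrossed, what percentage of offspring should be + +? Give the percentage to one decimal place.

14.7%

A map distance of 29.4 centimorgans corresponds to a recombination frequency of 0.294.
The F1 is + t / s +, so + + is a recombinant gamete class with expected frequency r/2 = 0.294/2 = 0.1470.
That is 0.1470 = 14.7% of the progeny.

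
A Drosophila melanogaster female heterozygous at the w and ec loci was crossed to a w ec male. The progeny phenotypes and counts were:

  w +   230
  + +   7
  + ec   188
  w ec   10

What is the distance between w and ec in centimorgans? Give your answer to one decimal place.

3.9 centimorgans

The two most frequent classes, + ec (188) and w + (230), are the parental types, so the F1 was + ec / w +.
The recombinant classes are + + and w ec: 7 + 10 = 17.
Recombination frequency = 17/435 = 0.0391 ≈ 3.9%, i.e. 3.9 centimorgans.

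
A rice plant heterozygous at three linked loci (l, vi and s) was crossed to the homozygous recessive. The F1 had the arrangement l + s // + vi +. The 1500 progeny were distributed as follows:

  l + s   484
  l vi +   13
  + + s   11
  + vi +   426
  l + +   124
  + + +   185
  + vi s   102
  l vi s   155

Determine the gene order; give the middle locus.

The two rarest classes, + + s and l vi +, are the double crossovers. Comparing them with the parentals, only the l allele has switched, so l is the middle locus and the order is s – l – vi.

l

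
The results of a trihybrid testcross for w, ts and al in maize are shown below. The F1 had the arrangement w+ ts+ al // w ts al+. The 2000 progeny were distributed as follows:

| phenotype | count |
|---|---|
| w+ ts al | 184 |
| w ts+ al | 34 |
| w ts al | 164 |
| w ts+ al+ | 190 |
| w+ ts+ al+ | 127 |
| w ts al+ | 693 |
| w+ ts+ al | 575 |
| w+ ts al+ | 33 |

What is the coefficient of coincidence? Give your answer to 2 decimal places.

0.85

The two rarest classes, w ts+ al and w+ ts al+, are the double crossovers. Comparing them with the parentals, only the w allele has switched, so w is the middle locus and the order is ts – w – al.
ts–w: (374 + 67)/2000 = 0.2205; w–al: (291 + 67)/2000 = 0.1790.
Expected DCO frequency = 0.2205 × 0.1790 ≈ 0.03947; observed = 67/2000 ≈ 0.03350.
Coefficient of coincidence = 0.03350/0.03947 ≈ 0.85.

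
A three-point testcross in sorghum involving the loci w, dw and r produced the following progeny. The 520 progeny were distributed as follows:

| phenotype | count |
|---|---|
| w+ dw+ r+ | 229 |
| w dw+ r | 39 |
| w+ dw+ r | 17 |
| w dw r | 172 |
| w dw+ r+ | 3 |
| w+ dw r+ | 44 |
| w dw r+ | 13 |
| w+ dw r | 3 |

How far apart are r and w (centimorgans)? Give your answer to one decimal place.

6.9 centimorgans

The two most frequent reciprocal classes, w+ dw+ r+ and w dw r, are the parental types, so the F1 was w+ dw+ r+ / w dw r.
The two rarest classes, w dw+ r+ and w+ dw r, are the double crossovers. Comparing them with the parentals, only the w allele has switched, so w is the middle locus and the order is r – w – dw.
Crossovers in the r–w interval produce the single-crossover classes w+ dw+ r and w dw r+ (17 + 13 = 30) plus the double crossovers (6).
RF(r–w) = (30 + 6) / 520 = 36/520 = 0.0692 → 6.9 centimorgans.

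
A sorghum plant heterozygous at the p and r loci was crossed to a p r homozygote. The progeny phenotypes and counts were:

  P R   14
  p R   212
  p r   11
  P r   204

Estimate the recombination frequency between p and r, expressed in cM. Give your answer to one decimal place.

The two most frequent classes, P r (204) and p R (212), are the parental types, so the F1 was P r / p R.
The recombinant classes are P R and p r: 14 + 11 = 25.
Recombination frequency = 25/441 = 0.0567 ≈ 5.7%, i.e. 5.7 cM.

5.7 cM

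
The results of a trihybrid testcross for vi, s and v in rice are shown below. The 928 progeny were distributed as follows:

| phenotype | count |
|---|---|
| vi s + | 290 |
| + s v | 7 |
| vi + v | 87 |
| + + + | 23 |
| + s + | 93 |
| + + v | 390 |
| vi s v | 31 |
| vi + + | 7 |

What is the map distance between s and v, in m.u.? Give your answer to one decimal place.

The two most frequent reciprocal classes, vi s + and + + v, are the parental types, so the F1 was vi s + / + + v.
The two rarest classes, vi + + and + s v, are the double crossovers. Comparing them with the parentals, only the s allele has switched, so s is the middle locus and the order is v – s – vi.
Crossovers in the v–s interval produce the single-crossover classes vi s v and + + + (31 + 23 = 54) plus the double crossovers (14).
RF(v–s) = (54 + 14) / 928 = 68/928 = 0.0733 → 7.3 m.u.

7.3 m.u.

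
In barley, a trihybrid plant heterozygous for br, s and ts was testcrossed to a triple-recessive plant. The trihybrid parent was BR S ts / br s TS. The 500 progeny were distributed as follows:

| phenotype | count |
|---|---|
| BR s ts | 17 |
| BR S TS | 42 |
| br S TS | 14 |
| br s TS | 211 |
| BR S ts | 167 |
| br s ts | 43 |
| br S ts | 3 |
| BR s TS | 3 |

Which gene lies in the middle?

br

The two rarest classes, br S ts and BR s TS, are the double crossovers. Comparing them with the parentals, only the br allele has switched, so br is the middle locus and the order is s – br – ts.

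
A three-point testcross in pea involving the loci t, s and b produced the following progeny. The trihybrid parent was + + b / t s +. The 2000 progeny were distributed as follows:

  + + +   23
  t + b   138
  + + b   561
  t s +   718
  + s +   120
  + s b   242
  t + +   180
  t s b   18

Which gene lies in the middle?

The two rarest classes, + + + and t s b, are the double crossovers. Comparing them with the parentals, only the b allele has switched, so b is the middle locus and the order is s – b – t.

b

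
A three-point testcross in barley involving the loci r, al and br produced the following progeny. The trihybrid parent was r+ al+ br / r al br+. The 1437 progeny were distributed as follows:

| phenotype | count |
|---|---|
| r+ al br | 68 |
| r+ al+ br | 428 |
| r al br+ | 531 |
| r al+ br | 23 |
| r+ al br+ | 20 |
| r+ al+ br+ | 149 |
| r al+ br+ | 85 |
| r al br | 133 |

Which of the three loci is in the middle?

The two rarest classes, r al+ br and r+ al br+, are the double crossovers. Comparing them with the parentals, only the r allele has switched, so r is the middle locus and the order is al – r – br.

r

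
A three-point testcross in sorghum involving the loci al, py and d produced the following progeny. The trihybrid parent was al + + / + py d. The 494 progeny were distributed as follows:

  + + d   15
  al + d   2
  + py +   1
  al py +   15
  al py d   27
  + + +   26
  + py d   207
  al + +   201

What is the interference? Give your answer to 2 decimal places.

0.20

The two rarest classes, al + d and + py +, are the double crossovers. Comparing them with the parentals, only the d allele has switched, so d is the middle locus and the order is al – d – py.
al–d: (53 + 3)/494 = 0.1134; d–py: (30 + 3)/494 = 0.0668.
Expected DCO frequency = 0.1134 × 0.0668 ≈ 0.00758; observed = 3/494 ≈ 0.00607.
Coefficient of coincidence = 0.00607/0.00758 ≈ 0.80; interference = 1 − 0.80 = 0.20.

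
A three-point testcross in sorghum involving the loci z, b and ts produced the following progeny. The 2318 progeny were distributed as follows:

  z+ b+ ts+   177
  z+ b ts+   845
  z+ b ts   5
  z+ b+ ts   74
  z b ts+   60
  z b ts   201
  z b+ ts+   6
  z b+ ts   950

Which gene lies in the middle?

ts

The two most frequent reciprocal classes, z+ b ts+ and z b+ ts, are the parental types, so the F1 was z+ b ts+ / z b+ ts.
The two rarest classes, z+ b ts and z b+ ts+, are the double crossovers. Comparing them with the parentals, only the ts allele has switched, so ts is the middle locus and the order is b – ts – z.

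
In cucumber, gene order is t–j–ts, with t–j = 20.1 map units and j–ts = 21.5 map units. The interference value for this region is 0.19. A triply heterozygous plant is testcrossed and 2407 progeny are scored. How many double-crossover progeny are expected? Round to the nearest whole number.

84

Map distances give recombination frequencies of 0.201 and 0.215 for the two intervals.
With interference 0.19 (so coincidence = 0.81), expected double-crossover frequency = 0.201 × 0.215 × 0.81 = 0.03500.
Expected number = 0.03500 × 2407 = 84.25 ≈ 84.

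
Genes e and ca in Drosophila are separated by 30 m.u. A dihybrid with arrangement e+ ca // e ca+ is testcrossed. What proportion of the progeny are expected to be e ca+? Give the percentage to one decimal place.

A map distance of 30 m.u. corresponds to a recombination frequency of 0.300.
The F1 is e+ ca / e ca+, so e ca+ is a parental gamete class with expected frequency (1 − r)/2 = 0.700/2 = 0.3500.
That is 0.3500 = 35.0% of the progeny.

35.0%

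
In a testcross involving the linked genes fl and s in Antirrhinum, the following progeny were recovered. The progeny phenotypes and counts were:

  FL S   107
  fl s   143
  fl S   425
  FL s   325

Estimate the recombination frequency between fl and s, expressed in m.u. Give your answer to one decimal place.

25.0 m.u.

The two most frequent classes, FL s (325) and fl S (425), are the parental types, so the F1 was FL s / fl S.
The recombinant classes are FL S and fl s: 107 + 143 = 250.
Recombination frequency = 250/1000 = 0.2500 ≈ 25.0%, i.e. 25.0 m.u.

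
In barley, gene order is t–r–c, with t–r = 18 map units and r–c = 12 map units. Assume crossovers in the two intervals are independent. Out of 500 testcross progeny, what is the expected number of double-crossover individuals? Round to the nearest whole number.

11

Map distances give recombination frequencies of 0.180 and 0.120 for the two intervals.
With no interference, expected double-crossover frequency = 0.180 × 0.120 = 0.02160.
Expected number = 0.02160 × 500 = 10.80 ≈ 11.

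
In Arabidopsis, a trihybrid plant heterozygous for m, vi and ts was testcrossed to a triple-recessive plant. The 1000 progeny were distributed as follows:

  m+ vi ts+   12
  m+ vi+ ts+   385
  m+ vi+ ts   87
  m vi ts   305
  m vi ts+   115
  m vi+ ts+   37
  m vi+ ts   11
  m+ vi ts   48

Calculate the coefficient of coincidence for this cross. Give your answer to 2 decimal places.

0.95

The two most frequent reciprocal classes, m vi ts and m+ vi+ ts+, are the parental types, so the F1 was m vi ts / m+ vi+ ts+.
The two rarest classes, m vi+ ts and m+ vi ts+, are the double crossovers. Comparing them with the parentals, only the vi allele has switched, so vi is the middle locus and the order is ts – vi – m.
ts–vi: (202 + 23)/1000 = 0.2250; vi–m: (85 + 23)/1000 = 0.1080.
Expected DCO frequency = 0.2250 × 0.1080 ≈ 0.02430; observed = 23/1000 ≈ 0.02300.
Coefficient of coincidence = 0.02300/0.02430 ≈ 0.95.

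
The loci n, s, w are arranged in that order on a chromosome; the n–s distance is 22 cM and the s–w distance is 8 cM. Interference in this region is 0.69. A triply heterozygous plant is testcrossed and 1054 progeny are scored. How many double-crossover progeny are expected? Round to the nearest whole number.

6

Map distances give recombination frequencies of 0.220 and 0.080 for the two intervals.
With interference 0.69 (so coincidence = 0.31), expected double-crossover frequency = 0.220 × 0.080 × 0.31 = 0.00546.
Expected number = 0.00546 × 1054 = 5.75 ≈ 6.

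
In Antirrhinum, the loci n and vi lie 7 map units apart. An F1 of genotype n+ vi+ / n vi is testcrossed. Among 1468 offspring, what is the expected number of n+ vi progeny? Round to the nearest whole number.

51

A map distance of 7 map units corresponds to a recombination frequency of 0.070.
The F1 is n+ vi+ / n vi, so n+ vi is a recombinant gamete class with expected frequency r/2 = 0.070/2 = 0.0350.
Expected number = 0.0350 × 1468 = 51.38 ≈ 51.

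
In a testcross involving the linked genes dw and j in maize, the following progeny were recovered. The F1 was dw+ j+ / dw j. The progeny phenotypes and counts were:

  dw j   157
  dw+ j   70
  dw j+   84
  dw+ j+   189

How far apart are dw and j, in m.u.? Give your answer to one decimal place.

The recombinant classes are dw+ j and dw j+: 70 + 84 = 154.
Recombination frequency = 154/500 = 0.3080 ≈ 30.8%, i.e. 30.8 m.u.

30.8 m.u.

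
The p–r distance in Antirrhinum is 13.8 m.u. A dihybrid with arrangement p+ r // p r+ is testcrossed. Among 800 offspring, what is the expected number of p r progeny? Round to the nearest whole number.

55

A map distance of 13.8 m.u. corresponds to a recombination frequency of 0.138.
The F1 is p+ r / p r+, so p r is a recombinant gamete class with expected frequency r/2 = 0.138/2 = 0.0690.
Expected number = 0.0690 × 800 = 55.20 ≈ 55.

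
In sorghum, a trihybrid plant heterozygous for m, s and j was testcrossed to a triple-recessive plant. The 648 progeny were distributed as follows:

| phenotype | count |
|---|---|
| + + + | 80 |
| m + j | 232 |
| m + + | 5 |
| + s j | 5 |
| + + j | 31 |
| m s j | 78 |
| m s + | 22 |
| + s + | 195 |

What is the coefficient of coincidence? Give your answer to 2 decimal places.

The two most frequent reciprocal classes, m + j and + s +, are the parental types, so the F1 was m + j / + s +.
The two rarest classes, m + + and + s j, are the double crossovers. Comparing them with the parentals, only the j allele has switched, so j is the middle locus and the order is s – j – m.
s–j: (158 + 10)/648 = 0.2593; j–m: (53 + 10)/648 = 0.0972.
Expected DCO frequency = 0.2593 × 0.0972 ≈ 0.02520; observed = 10/648 ≈ 0.01543.
Coefficient of coincidence = 0.01543/0.02520 ≈ 0.61.

0.61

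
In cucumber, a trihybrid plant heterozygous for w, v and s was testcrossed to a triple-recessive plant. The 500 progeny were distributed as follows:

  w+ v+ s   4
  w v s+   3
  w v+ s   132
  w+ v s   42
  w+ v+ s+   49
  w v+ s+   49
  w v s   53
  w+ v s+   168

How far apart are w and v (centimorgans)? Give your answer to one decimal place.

21.8 centimorgans

The two most frequent reciprocal classes, w v+ s and w+ v s+, are the parental types, so the F1 was w v+ s / w+ v s+.
The two rarest classes, w+ v+ s and w v s+, are the double crossovers. Comparing them with the parentals, only the w allele has switched, so w is the middle locus and the order is v – w – s.
Crossovers in the v–w interval produce the single-crossover classes w v s and w+ v+ s+ (53 + 49 = 102) plus the double crossovers (7).
RF(v–w) = (102 + 7) / 500 = 109/500 = 0.2180 → 21.8 centimorgans.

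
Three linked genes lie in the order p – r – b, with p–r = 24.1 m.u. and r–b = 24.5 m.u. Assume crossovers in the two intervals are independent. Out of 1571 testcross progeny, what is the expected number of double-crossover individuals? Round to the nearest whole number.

93

Map distances give recombination frequencies of 0.241 and 0.245 for the two intervals.
With no interference, expected double-crossover frequency = 0.241 × 0.245 = 0.05905.
Expected number = 0.05905 × 1571 = 92.76 ≈ 93.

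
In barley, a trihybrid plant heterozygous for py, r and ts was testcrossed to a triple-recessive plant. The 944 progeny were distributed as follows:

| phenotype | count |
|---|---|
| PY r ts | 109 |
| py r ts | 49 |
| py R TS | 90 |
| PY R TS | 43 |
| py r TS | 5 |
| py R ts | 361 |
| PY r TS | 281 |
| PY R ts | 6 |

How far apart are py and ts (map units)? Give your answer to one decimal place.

22.2 map units

The two most frequent reciprocal classes, py R ts and PY r TS, are the parental types, so the F1 was py R ts / PY r TS.
The two rarest classes, PY R ts and py r TS, are the double crossovers. Comparing them with the parentals, only the py allele has switched, so py is the middle locus and the order is ts – py – r.
Crossovers in the ts–py interval produce the single-crossover classes py R TS and PY r ts (90 + 109 = 199) plus the double crossovers (11).
RF(ts–py) = (199 + 11) / 944 = 210/944 = 0.2225 → 22.2 map units.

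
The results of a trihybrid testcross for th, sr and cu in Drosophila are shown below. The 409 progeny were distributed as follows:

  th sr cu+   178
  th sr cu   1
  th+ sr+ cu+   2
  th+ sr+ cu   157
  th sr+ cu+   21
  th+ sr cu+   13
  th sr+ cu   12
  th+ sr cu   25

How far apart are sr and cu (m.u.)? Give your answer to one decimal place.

The two most frequent reciprocal classes, th sr cu+ and th+ sr+ cu, are the parental types, so the F1 was th sr cu+ / th+ sr+ cu.
The two rarest classes, th sr cu and th+ sr+ cu+, are the double crossovers. Comparing them with the parentals, only the cu allele has switched, so cu is the middle locus and the order is sr – cu – th.
Crossovers in the sr–cu interval produce the single-crossover classes th sr+ cu+ and th+ sr cu (21 + 25 = 46) plus the double crossovers (3).
RF(sr–cu) = (46 + 3) / 409 = 49/409 = 0.1198 → 12.0 m.u.

12.0 m.u.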